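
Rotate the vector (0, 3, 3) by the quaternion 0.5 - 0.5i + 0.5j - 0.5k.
(3, 0, -3)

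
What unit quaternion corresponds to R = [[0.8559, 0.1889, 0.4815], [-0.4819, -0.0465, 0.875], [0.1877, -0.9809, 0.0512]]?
0.682 - 0.6803i + 0.1077j - 0.2459k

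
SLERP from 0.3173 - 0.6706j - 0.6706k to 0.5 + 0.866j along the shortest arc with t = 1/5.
0.1518 - 0.7981j - 0.5831k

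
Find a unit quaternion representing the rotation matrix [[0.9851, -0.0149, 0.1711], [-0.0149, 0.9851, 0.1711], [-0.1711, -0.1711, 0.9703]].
0.9925 - 0.0862i + 0.0862j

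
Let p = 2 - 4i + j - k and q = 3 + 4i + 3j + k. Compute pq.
20 + 9j - 17k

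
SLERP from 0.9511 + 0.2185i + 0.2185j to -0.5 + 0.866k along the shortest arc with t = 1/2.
0.8447 + 0.1272i + 0.1272j - 0.5041k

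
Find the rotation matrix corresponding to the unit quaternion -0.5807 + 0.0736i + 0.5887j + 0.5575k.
[[-0.3147, 0.7341, -0.6017], [-0.5608, 0.3676, 0.7419], [0.7658, 0.5709, 0.296]]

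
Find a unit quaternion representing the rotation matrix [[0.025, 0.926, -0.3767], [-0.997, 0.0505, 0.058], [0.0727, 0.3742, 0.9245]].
0.7071 + 0.1118i - 0.1589j - 0.6799k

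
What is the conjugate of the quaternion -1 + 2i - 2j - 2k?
-1 - 2i + 2j + 2k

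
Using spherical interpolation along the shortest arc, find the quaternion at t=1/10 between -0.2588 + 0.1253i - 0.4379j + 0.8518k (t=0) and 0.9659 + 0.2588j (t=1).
-0.3689 + 0.1186i - 0.4476j + 0.806k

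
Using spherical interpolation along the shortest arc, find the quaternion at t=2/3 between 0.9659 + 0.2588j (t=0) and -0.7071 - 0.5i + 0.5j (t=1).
0.8916 + 0.3663i - 0.2661j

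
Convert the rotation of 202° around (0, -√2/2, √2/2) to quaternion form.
-0.1908 - 0.6941j + 0.6941k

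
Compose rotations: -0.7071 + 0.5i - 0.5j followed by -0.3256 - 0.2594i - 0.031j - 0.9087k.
0.3444 - 0.4337i - 0.2696j + 0.7877k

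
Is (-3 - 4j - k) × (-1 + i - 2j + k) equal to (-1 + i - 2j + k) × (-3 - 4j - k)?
No: pq = -4 - 9i + 9j + 2k ≠ -4 + 3i + 11j - 6k = qp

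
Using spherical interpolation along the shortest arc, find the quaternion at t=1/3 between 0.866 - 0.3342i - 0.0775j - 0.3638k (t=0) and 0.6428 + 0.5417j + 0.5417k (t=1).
0.9489 - 0.2605i + 0.1704j - 0.0528k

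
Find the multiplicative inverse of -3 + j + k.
-0.2727 - 0.0909j - 0.0909k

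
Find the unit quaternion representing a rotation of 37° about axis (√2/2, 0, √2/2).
0.9483 + 0.2244i + 0.2244k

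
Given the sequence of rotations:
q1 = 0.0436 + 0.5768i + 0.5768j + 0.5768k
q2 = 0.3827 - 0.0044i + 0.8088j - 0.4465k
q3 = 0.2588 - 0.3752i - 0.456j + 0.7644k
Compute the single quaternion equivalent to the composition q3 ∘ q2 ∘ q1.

q2 · q1 = -0.1898 + 0.9446i + 0.001j - 0.2678k
q3 · q2 · q1 = 0.5105 + 0.437i + 0.7084j + 0.216k
0.5105 + 0.437i + 0.7084j + 0.216k


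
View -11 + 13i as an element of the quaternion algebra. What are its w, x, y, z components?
-11 + 13i + 0j + 0k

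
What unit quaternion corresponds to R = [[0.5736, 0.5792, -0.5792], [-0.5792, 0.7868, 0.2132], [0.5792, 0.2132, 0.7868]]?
0.887 - 0.3265j - 0.3265k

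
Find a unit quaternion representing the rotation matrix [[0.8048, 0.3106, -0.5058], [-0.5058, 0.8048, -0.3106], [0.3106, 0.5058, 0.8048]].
0.9239 + 0.2209i - 0.2209j - 0.2209k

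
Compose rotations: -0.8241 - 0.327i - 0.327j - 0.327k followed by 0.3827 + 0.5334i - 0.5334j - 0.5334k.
-0.4898 - 0.5647i + 0.6633j - 0.0344k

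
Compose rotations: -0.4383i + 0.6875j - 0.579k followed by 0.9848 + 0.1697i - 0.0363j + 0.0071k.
0.1034 - 0.4155i + 0.7722j - 0.4694k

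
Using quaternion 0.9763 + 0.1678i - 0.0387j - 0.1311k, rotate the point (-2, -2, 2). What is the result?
(-2.65, -1.916, 1.143)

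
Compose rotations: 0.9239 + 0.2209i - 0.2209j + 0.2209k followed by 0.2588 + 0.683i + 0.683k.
-0.0626 + 0.8391i - 0.0572j + 0.5373k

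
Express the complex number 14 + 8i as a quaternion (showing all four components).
14 + 8i + 0j + 0k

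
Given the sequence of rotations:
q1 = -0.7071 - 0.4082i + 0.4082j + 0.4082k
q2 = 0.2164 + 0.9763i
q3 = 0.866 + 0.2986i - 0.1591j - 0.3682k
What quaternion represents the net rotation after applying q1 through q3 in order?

q2 · q1 = 0.2455 - 0.7787i - 0.3102j + 0.4869k
q3 · q2 · q1 = 0.575 - 0.7927i - 0.1664j + 0.1147k
0.575 - 0.7927i - 0.1664j + 0.1147k


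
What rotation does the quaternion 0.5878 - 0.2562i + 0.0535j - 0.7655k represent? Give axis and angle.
axis = (-0.3167, 0.0661, -0.9462), θ = 108°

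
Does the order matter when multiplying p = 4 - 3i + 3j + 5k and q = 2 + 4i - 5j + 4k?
Yes: pq = 15 + 47i + 18j + 29k ≠ 15 - 27i - 46j + 23k = qp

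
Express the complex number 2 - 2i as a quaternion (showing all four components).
2 - 2i + 0j + 0k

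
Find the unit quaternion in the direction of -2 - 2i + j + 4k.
-0.4 - 0.4i + 0.2j + 0.8k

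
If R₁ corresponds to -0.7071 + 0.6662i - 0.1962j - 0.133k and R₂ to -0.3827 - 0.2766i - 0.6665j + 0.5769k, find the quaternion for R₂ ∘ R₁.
0.4008 + 0.1425i + 0.8939j + 0.1413k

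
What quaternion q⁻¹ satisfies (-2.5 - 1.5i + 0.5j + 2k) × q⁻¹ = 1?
-0.1961 + 0.1176i - 0.0392j - 0.1569k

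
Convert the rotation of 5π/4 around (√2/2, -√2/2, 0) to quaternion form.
-0.3827 + 0.6533i - 0.6533j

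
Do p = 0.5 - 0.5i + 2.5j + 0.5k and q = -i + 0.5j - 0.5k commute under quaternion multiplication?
No: pq = -1.5 - 2i - 0.5j + 2k ≠ -1.5 + i + j - 2.5k = qp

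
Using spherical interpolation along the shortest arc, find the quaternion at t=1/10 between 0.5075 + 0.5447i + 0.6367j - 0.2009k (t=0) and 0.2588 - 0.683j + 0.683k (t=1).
0.4446 + 0.5116i + 0.6826j - 0.2733k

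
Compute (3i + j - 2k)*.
-3i - j + 2k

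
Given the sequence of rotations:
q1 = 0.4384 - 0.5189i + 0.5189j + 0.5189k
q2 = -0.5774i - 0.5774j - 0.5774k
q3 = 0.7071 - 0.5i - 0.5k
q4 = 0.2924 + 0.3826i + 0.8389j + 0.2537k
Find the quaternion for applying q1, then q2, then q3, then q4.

q2 · q1 = 0.2996 - 0.2531i + 0.3461j - 0.8524k
q3 · q2 · q1 = -0.3409 - 0.1557i - 0.0549j - 0.9256k
q4 · q3 · q2 · q1 = 0.2408 - 0.9385i + 0.0126j - 0.2475k
0.2408 - 0.9385i + 0.0126j - 0.2475k


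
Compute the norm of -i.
1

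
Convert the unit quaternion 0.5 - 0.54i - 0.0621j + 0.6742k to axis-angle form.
axis = (-0.6235, -0.0717, 0.7785), θ = 2π/3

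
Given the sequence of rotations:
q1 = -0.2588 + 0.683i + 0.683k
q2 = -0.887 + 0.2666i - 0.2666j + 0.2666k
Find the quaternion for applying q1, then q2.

q2 · q1 = -0.1346 - 0.8569i + 0.069j - 0.4927k
-0.1346 - 0.8569i + 0.069j - 0.4927k


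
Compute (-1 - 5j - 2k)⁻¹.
-0.0333 + 0.1667j + 0.0667k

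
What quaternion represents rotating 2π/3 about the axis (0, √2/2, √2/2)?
0.5 + 0.6124j + 0.6124k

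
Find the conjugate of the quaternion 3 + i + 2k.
3 - i - 2k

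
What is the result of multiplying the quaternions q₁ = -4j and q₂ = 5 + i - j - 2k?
-4 + 8i - 20j + 4k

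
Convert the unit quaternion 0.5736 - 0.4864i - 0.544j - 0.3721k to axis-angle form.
axis = (-0.5938, -0.6641, -0.4543), θ = 110°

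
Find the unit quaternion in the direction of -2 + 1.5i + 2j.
-0.6247 + 0.4685i + 0.6247j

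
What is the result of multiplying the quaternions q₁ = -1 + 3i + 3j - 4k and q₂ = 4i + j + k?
-11 + 3i - 20j - 10k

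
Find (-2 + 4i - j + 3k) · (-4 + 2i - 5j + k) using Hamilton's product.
-8 - 6i + 16j - 32k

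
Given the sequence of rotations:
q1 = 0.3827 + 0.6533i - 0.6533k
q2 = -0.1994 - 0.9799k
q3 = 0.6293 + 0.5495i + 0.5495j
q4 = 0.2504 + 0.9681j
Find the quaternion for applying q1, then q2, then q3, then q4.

q2 · q1 = -0.7165 - 0.1303i - 0.6402j - 0.2447k
q3 · q2 · q1 = -0.0275 - 0.6102i - 0.6621j - 0.4342k
q4 · q3 · q2 · q1 = 0.6341 - 0.5731i - 0.1924j + 0.482k
0.6341 - 0.5731i - 0.1924j + 0.482k


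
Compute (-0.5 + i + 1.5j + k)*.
-0.5 - i - 1.5j - k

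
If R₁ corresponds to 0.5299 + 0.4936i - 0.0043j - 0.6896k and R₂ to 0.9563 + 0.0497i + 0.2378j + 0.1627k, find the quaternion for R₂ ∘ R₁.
0.5954 + 0.3351i + 0.2365j - 0.6908k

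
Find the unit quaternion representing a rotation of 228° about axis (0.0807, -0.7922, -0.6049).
-0.4067 + 0.0737i - 0.7237j - 0.5526k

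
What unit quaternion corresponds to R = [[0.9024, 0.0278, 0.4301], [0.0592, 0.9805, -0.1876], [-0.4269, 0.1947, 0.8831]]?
0.9703 + 0.0985i + 0.2208j + 0.0081k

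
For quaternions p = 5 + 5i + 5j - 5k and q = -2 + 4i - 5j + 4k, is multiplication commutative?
No: pq = 15 + 5i - 75j - 15k ≠ 15 + 15i + 5j + 75k = qp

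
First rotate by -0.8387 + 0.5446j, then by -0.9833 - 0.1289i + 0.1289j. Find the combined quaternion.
0.7545 + 0.1081i - 0.6436j - 0.0702k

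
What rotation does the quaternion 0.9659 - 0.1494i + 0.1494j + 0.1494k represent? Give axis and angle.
axis = (-√3/3, √3/3, √3/3), θ = π/6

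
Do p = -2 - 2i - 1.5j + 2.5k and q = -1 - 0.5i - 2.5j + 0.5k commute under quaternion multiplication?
No: pq = -4 + 8.5i + 6.25j + 0.75k ≠ -4 - 2.5i + 6.75j - 7.75k = qp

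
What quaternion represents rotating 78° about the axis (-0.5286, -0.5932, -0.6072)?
0.7771 - 0.3327i - 0.3733j - 0.3821k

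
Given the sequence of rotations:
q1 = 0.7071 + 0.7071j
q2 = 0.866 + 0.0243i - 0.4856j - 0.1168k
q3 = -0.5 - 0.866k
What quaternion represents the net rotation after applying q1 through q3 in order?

q2 · q1 = 0.9557 + 0.0998i + 0.269j - 0.0654k
q3 · q2 · q1 = -0.5345 + 0.1831i - 0.2209j - 0.7949k
-0.5345 + 0.1831i - 0.2209j - 0.7949k


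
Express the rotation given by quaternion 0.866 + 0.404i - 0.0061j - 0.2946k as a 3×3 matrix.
[[0.8263, 0.5053, -0.2486], [-0.5152, 0.5, -0.6961], [-0.2275, 0.7033, 0.6735]]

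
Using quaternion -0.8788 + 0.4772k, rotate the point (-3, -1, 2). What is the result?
(-2.472, 1.972, 2)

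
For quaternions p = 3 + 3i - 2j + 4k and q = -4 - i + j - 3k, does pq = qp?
No: pq = 5 - 13i + 16j - 24k ≠ 5 - 17i + 6j - 26k = qp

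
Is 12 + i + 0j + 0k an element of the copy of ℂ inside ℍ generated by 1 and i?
Yes. The quaternion 12 + i has j- and k-coefficients y = z = 0, so it lies in the complex subalgebra spanned by 1 and i.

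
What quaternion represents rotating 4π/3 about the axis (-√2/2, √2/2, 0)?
-0.5 - 0.6124i + 0.6124j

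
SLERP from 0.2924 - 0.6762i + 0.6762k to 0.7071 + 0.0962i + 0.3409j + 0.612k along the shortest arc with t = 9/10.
0.6919 + 0.0097i + 0.3169j + 0.6487k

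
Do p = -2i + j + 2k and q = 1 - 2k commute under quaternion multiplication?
No: pq = 4 - 4i - 3j + 2k ≠ 4 + 5j + 2k = qp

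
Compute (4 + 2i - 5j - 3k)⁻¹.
0.0741 - 0.037i + 0.0926j + 0.0556k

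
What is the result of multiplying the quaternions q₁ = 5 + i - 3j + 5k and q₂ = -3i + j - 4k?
26 - 8i - 6j - 28k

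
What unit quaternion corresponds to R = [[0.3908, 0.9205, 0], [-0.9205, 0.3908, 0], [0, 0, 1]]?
0.8339 - 0.5519k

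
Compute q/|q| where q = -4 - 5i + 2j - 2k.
-0.5714 - 0.7143i + 0.2857j - 0.2857k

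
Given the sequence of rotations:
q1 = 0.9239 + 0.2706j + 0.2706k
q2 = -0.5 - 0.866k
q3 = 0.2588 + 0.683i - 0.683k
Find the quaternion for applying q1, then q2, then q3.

q2 · q1 = -0.2276 + 0.2343i - 0.1353j - 0.9354k
q3 · q2 · q1 = -0.8578 - 0.1872i + 0.4438j - 0.179k
-0.8578 - 0.1872i + 0.4438j - 0.179k


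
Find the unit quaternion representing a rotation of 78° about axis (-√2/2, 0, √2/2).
0.7771 - 0.445i + 0.445k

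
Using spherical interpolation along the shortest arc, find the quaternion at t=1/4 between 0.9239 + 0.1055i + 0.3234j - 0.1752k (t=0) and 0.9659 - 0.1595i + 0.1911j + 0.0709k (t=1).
0.948 + 0.0392i + 0.2942j - 0.1147k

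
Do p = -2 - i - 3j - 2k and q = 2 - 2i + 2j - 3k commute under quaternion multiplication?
No: pq = -6 + 15i - 9j - 6k ≠ -6 - 11i - 11j + 10k = qp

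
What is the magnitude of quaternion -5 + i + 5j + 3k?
√60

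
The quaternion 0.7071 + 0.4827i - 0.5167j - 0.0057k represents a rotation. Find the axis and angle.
axis = (0.6826, -0.7307, -0.0081), θ = π/2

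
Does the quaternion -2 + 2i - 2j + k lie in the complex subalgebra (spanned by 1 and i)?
No. The quaternion -2 + 2i - 2j + k has j-coefficient y = -2 and k-coefficient z = 1, not both zero, so it does not lie in the complex subalgebra spanned by 1 and i.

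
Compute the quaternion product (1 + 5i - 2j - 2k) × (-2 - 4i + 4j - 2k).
22 - 2i + 26j + 14k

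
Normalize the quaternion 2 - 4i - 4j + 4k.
0.2774 - 0.5547i - 0.5547j + 0.5547k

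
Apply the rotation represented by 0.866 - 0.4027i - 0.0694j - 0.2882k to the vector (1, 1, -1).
(1.267, -0.671, -0.971)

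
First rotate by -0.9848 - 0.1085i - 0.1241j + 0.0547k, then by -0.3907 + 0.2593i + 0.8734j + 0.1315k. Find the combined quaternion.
0.5141 - 0.1489i - 0.8401j - 0.0883k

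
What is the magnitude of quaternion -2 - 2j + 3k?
√17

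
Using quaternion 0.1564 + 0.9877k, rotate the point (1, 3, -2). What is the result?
(-1.878, -2.544, -2)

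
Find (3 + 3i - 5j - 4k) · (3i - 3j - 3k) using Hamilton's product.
-36 + 12i - 12j - 3k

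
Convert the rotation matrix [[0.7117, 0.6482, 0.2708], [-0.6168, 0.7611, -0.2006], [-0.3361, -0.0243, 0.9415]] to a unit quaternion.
0.9239 + 0.0477i + 0.1642j - 0.3423k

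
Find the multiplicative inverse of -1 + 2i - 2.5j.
-0.0889 - 0.1778i + 0.2222j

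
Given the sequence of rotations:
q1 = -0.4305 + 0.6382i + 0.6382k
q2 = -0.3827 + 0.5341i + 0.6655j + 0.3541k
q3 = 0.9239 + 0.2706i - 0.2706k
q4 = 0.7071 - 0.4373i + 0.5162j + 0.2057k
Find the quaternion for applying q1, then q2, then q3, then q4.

q2 · q1 = -0.4021 - 0.0494i - 0.4014j - 0.8214k
q3 · q2 · q1 = -0.5804 - 0.2631i - 0.1352j - 0.7587k
q4 · q3 · q2 · q1 = -0.2996 - 0.2961i - 0.7811j - 0.4609k
-0.2996 - 0.2961i - 0.7811j - 0.4609k


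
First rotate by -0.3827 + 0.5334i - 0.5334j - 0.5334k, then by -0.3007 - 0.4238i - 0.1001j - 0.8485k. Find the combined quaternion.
-0.1649 - 0.3974i - 0.4799j + 0.7646k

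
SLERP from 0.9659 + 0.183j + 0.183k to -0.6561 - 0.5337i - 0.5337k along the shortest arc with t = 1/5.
0.944 + 0.117i + 0.1516j + 0.2686k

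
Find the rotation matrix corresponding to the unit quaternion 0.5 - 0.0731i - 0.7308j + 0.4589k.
[[-0.4893, -0.3521, -0.7979], [0.5657, 0.5681, -0.5976], [0.6637, -0.7438, -0.0788]]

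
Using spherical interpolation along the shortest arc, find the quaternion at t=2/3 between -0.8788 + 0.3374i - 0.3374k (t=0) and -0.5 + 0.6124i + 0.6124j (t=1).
-0.687 + 0.5651i + 0.439j - 0.1262k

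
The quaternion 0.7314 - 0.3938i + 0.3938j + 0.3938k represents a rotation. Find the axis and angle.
axis = (-√3/3, √3/3, √3/3), θ = 86°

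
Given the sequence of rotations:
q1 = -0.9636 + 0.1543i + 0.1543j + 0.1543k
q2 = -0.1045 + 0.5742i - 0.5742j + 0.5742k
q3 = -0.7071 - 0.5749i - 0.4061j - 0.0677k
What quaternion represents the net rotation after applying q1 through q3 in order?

q2 · q1 = 0.0121 - 0.7466i + 0.5372j - 0.3922k
q3 · q2 · q1 = -0.2462 + 0.7166i - 0.5597j - 0.3355k
-0.2462 + 0.7166i - 0.5597j - 0.3355k


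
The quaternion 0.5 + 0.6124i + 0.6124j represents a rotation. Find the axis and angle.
axis = (√2/2, √2/2, 0), θ = 2π/3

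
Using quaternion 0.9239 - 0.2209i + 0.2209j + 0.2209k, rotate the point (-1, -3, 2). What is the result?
(1.334, -1.713, 3.047)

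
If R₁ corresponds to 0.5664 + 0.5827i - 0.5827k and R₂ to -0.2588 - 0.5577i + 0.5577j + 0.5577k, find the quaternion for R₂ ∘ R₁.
0.5034 - 0.7917i + 0.3159j + 0.1417k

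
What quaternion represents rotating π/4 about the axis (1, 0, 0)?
0.9239 + 0.3827i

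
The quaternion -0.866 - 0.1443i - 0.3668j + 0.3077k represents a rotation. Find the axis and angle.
axis = (-0.2886, -0.7335, 0.6153), θ = 5π/3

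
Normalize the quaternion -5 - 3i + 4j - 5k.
-0.5774 - 0.3464i + 0.4619j - 0.5774k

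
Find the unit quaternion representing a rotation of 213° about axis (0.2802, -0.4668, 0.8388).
-0.284 + 0.2687i - 0.4476j + 0.8043k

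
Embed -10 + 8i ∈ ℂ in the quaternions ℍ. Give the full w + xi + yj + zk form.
-10 + 8i + 0j + 0k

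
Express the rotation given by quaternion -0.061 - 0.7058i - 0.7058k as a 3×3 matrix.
[[0.0037, -0.0861, 0.9963], [0.0861, -0.9926, -0.0861], [0.9963, 0.0861, 0.0037]]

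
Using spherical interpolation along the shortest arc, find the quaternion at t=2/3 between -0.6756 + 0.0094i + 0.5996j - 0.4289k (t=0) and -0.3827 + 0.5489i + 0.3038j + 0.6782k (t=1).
-0.6244 + 0.4541i + 0.5248j + 0.3585k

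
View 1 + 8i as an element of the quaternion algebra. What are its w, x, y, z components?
1 + 8i + 0j + 0k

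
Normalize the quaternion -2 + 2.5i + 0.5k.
-0.6172 + 0.7715i + 0.1543k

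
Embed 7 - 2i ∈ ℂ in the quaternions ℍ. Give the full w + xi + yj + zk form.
7 - 2i + 0j + 0k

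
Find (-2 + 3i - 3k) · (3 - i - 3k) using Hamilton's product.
-12 + 11i + 12j - 3k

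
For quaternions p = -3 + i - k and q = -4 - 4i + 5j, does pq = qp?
No: pq = 16 + 13i - 11j + 9k ≠ 16 + 3i - 19j - k = qp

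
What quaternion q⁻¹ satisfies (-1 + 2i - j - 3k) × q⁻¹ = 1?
-0.0667 - 0.1333i + 0.0667j + 0.2k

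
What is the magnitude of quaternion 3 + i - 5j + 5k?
√60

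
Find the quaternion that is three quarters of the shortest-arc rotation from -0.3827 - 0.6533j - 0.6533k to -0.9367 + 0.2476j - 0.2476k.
-0.9095 + 0.0008j - 0.4158k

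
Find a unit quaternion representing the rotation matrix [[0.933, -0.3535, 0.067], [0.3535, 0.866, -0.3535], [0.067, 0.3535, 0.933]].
0.9659 + 0.183i + 0.183k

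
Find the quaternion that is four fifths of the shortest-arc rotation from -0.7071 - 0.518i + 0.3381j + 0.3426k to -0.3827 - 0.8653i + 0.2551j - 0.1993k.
-0.4715 - 0.8296i + 0.2851j - 0.09k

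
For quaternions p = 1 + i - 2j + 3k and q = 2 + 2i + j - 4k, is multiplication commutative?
No: pq = 14 + 9i + 7j + 7k ≠ 14 - i - 13j - 3k = qp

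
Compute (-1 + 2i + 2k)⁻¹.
-0.1111 - 0.2222i - 0.2222k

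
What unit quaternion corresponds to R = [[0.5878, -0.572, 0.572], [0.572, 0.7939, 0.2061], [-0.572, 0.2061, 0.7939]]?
0.891 + 0.321j + 0.321k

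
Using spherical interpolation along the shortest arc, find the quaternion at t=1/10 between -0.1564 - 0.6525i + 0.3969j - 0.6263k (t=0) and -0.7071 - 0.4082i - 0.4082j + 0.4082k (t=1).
-0.0457 - 0.5786i + 0.4521j - 0.6774k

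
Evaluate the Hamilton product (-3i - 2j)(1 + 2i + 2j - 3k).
10 + 3i - 11j - 2k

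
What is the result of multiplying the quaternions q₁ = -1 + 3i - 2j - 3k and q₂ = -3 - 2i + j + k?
14 - 6i + 8j + 7k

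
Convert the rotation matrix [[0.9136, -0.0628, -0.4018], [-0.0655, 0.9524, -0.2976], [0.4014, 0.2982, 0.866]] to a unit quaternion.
0.9659 + 0.1542i - 0.2079j - 0.0007k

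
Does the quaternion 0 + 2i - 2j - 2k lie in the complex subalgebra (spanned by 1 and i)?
No. The quaternion 2i - 2j - 2k has j-coefficient y = -2 and k-coefficient z = -2, not both zero, so it does not lie in the complex subalgebra spanned by 1 and i.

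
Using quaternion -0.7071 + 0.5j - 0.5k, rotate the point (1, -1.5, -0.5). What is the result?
(1.414, 0.207, 1.207)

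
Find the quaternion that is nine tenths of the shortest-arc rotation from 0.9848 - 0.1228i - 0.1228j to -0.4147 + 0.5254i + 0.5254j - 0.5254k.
0.5031 - 0.5038i - 0.5038j + 0.4892k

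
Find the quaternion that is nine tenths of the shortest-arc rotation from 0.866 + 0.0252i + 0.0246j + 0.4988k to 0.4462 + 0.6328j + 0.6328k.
0.5052 + 0.0028i + 0.5835j + 0.6359k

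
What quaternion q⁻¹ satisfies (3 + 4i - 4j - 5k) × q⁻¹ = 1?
0.0455 - 0.0606i + 0.0606j + 0.0758k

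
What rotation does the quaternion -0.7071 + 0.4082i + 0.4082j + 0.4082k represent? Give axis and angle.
axis = (√3/3, √3/3, √3/3), θ = 3π/2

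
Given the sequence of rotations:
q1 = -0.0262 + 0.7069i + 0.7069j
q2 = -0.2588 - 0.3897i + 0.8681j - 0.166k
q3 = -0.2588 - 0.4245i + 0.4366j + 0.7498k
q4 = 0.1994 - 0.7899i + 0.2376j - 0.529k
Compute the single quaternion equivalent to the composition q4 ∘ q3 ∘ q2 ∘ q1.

q2 · q1 = -0.3314 - 0.0554i - 0.323j - 0.8848k
q3 · q2 · q1 = 0.8667 + 0.0109i - 0.4782j + 0.1418k
q4 · q3 · q2 · q1 = 0.3701 - 0.9017i + 0.2168j - 0.0551k
0.3701 - 0.9017i + 0.2168j - 0.0551k


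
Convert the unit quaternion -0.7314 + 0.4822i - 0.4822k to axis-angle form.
axis = (√2/2, 0, -√2/2), θ = 274°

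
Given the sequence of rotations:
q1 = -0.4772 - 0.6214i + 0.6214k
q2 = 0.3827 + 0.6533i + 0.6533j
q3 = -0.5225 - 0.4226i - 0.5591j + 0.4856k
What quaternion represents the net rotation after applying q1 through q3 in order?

q2 · q1 = 0.2233 - 0.1436i - 0.7177j + 0.6438k
q3 · q2 · q1 = -0.8913 - 0.0308i + 0.4525j - 0.0049k
-0.8913 - 0.0308i + 0.4525j - 0.0049k


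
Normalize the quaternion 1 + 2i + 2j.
0.3333 + 0.6667i + 0.6667j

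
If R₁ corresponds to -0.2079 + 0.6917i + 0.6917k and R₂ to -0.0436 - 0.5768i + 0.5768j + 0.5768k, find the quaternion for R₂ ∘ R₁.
0.0091 + 0.4887i + 0.678j - 0.549k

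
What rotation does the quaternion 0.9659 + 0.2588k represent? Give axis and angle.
axis = (0, 0, 1), θ = π/6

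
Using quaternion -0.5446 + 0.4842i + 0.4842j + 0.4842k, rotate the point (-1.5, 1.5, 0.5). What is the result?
(1.372, 0.679, -1.551)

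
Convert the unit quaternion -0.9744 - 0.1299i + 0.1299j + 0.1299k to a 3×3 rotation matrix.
[[0.9325, 0.2194, -0.2869], [-0.2869, 0.9325, -0.2194], [0.2194, 0.2869, 0.9325]]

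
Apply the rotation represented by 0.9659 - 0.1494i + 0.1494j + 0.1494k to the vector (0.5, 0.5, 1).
(0.533, 0.911, 0.622)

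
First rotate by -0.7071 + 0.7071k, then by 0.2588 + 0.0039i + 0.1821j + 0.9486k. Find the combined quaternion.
-0.8538 + 0.126i - 0.1315j - 0.4878k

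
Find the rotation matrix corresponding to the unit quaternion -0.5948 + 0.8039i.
[[1, 0, 0], [0, -0.2925, 0.9563], [0, -0.9563, -0.2925]]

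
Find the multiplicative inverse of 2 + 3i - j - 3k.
0.087 - 0.1304i + 0.0435j + 0.1304k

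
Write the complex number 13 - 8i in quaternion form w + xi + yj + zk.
13 - 8i + 0j + 0k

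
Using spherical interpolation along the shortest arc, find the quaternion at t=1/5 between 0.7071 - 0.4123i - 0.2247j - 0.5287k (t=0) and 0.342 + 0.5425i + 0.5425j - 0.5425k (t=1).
0.7393 - 0.2244i - 0.0536j - 0.6326k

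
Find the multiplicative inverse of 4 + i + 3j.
0.1538 - 0.0385i - 0.1154j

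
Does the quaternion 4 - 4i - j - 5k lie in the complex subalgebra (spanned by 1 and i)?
No. The quaternion 4 - 4i - j - 5k has j-coefficient y = -1 and k-coefficient z = -5, not both zero, so it does not lie in the complex subalgebra spanned by 1 and i.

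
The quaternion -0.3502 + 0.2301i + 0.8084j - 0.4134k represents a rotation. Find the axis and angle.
axis = (0.2457, 0.8631, -0.4413), θ = 221°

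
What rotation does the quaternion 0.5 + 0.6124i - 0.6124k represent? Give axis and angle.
axis = (√2/2, 0, -√2/2), θ = 2π/3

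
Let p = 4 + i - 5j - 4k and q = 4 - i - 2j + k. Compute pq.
11 - 13i - 25j - 19k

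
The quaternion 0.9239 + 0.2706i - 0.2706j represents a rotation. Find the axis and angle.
axis = (√2/2, -√2/2, 0), θ = π/4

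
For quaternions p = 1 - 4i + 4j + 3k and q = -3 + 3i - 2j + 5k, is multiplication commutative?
No: pq = 2 + 41i + 15j - 8k ≠ 2 - 11i - 43j = qp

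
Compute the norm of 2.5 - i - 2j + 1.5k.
3.674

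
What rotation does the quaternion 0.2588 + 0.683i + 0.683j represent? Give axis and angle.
axis = (√2/2, √2/2, 0), θ = 5π/6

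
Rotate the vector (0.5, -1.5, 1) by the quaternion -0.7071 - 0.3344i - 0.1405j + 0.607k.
(-1.524, -1.085, -0.019)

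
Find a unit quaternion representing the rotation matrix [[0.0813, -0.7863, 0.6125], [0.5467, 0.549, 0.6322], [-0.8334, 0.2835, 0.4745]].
0.7254 - 0.1202i + 0.4983j + 0.4594k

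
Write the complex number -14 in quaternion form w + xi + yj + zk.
-14 + 0i + 0j + 0k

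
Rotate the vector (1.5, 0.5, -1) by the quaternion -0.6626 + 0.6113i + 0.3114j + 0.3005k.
(1.373, -0.987, 0.8)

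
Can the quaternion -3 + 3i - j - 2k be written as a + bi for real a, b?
No. The quaternion -3 + 3i - j - 2k has j-coefficient y = -1 and k-coefficient z = -2, not both zero, so it does not lie in the complex subalgebra spanned by 1 and i.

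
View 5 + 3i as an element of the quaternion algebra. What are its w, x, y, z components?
5 + 3i + 0j + 0k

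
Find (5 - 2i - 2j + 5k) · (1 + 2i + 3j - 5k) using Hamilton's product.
40 + 3i + 13j - 22k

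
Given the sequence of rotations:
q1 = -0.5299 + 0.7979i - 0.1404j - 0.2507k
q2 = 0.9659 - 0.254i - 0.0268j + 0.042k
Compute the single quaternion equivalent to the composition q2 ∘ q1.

q2 · q1 = -0.3024 + 0.9179i - 0.1516j - 0.2074k
-0.3024 + 0.9179i - 0.1516j - 0.2074k


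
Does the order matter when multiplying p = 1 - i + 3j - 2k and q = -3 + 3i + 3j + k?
Yes: pq = -7 + 15i - 11j - 5k ≠ -7 - 3i - j + 19k = qp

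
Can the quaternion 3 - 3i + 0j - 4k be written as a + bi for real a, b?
No. The quaternion 3 - 3i - 4k has j-coefficient y = 0 and k-coefficient z = -4, not both zero, so it does not lie in the complex subalgebra spanned by 1 and i.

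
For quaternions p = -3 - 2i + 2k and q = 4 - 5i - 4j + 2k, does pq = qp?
No: pq = -26 + 15i + 6j + 10k ≠ -26 - i + 18j - 6k = qp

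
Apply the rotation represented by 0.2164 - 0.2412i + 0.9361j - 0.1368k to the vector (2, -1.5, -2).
(-1.934, -1.987, 1.6)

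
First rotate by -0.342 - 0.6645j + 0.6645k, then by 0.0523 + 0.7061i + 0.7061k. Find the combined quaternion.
-0.4871 + 0.2277i - 0.504j - 0.6759k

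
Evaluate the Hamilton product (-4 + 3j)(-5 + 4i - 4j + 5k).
32 - i + j - 32k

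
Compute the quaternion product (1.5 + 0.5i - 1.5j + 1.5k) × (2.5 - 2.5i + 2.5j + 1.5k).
6.5 - 8.5i - 4.5j + 3.5k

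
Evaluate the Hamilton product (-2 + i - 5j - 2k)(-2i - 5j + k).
-21 - 11i + 13j - 17k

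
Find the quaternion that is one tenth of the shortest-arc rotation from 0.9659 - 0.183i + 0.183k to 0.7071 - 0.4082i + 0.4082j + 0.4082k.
0.954 - 0.2098i + 0.0432j + 0.2098k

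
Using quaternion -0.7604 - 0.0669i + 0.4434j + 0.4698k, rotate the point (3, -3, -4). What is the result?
(1.479, -5.23, -2.112)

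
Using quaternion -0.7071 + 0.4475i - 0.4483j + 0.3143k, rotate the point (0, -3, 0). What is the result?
(-0.13, -1.206, 2.744)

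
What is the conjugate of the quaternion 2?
2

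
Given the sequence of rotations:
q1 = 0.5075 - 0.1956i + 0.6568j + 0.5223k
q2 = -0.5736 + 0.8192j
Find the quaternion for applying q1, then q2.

q2 · q1 = -0.8292 + 0.5401i + 0.039j - 0.1394k
-0.8292 + 0.5401i + 0.039j - 0.1394k


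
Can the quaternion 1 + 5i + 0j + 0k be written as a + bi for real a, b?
Yes. The quaternion 1 + 5i has j- and k-coefficients y = z = 0, so it lies in the complex subalgebra spanned by 1 and i.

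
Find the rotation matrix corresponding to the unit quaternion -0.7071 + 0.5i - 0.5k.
[[0.5, -0.7071, -0.5], [0.7071, 0, 0.7071], [-0.5, -0.7071, 0.5]]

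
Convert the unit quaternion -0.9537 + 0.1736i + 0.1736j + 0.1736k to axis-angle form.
axis = (√3/3, √3/3, √3/3), θ = 325°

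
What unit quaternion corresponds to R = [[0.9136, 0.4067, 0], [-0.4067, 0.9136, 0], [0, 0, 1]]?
0.9782 - 0.2079k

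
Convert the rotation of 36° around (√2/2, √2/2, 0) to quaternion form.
0.9511 + 0.2185i + 0.2185j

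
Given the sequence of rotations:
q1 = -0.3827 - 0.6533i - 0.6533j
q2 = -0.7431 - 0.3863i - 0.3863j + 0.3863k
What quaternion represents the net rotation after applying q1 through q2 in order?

q2 · q1 = -0.2204 + 0.8857i + 0.3809j - 0.1478k
-0.2204 + 0.8857i + 0.3809j - 0.1478k


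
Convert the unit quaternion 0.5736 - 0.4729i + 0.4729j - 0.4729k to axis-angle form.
axis = (-√3/3, √3/3, -√3/3), θ = 110°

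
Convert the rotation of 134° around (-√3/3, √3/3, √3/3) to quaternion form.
0.3907 - 0.5315i + 0.5315j + 0.5315k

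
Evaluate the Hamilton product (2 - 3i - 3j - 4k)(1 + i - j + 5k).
22 - 20i + 6j + 12k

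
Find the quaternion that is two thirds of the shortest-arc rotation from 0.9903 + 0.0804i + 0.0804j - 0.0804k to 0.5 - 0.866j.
0.7812 + 0.0327i - 0.6225j - 0.0327k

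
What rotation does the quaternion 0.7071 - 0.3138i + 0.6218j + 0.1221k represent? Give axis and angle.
axis = (-0.4438, 0.8793, 0.1727), θ = π/2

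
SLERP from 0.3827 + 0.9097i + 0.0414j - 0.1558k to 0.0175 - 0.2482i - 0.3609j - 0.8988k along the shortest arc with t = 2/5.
0.2879 + 0.8466i + 0.2341j + 0.3816k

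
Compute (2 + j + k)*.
2 - j - k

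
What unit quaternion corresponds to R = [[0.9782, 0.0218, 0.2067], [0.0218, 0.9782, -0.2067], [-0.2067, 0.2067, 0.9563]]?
0.989 + 0.1045i + 0.1045j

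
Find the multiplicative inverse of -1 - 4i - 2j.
-0.0476 + 0.1905i + 0.0952j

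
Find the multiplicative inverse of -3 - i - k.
-0.2727 + 0.0909i + 0.0909k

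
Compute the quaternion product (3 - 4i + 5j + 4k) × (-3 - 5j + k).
12 + 37i - 26j + 11k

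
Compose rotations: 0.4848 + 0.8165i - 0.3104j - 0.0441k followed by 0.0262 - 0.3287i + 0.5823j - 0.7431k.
0.4291 - 0.3943i - 0.3471j - 0.7348k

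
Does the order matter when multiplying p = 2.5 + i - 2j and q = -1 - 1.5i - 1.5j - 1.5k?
Yes: pq = -4 - 1.75i - 0.25j - 8.25k ≠ -4 - 7.75i - 3.25j + 0.75k = qp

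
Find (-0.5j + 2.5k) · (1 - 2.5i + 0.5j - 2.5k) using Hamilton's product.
6.5 - 6.75j + 1.25k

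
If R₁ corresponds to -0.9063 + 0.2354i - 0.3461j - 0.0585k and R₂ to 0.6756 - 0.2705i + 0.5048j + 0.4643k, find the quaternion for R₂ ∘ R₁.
-0.3467 + 0.5354i - 0.5979j - 0.4855k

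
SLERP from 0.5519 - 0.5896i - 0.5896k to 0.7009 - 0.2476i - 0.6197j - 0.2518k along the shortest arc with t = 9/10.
0.7069 - 0.2939i - 0.5703j - 0.2978k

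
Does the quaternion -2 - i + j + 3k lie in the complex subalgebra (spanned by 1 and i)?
No. The quaternion -2 - i + j + 3k has j-coefficient y = 1 and k-coefficient z = 3, not both zero, so it does not lie in the complex subalgebra spanned by 1 and i.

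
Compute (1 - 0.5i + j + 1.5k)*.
1 + 0.5i - j - 1.5k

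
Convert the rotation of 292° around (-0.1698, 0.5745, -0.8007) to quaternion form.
-0.829 - 0.095i + 0.3213j - 0.4477k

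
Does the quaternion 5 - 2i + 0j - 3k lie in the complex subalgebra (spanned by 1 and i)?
No. The quaternion 5 - 2i - 3k has j-coefficient y = 0 and k-coefficient z = -3, not both zero, so it does not lie in the complex subalgebra spanned by 1 and i.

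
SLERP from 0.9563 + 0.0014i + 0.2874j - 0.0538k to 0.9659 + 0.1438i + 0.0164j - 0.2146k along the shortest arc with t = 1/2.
0.9758 + 0.0737i + 0.1542j - 0.1363k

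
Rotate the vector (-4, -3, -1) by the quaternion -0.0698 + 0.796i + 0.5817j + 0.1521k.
(-4.111, -2.967, -0.547)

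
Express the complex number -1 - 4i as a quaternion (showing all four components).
-1 - 4i + 0j + 0k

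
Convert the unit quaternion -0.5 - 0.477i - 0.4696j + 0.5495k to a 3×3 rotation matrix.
[[-0.0449, 0.9975, -0.0546], [-0.1015, -0.059, -0.9931], [-0.9938, -0.0391, 0.1039]]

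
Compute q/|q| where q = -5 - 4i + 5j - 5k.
-0.5241 - 0.4193i + 0.5241j - 0.5241k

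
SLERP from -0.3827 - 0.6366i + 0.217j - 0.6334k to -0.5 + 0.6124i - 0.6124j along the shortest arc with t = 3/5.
0.1652 - 0.757i + 0.5465j - 0.3178k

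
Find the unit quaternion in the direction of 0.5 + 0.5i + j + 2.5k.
0.1796 + 0.1796i + 0.3592j + 0.898k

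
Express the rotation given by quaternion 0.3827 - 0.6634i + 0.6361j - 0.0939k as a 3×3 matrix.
[[0.1731, -0.7721, 0.6115], [-0.9158, 0.1022, 0.3883], [-0.3623, -0.6272, -0.6894]]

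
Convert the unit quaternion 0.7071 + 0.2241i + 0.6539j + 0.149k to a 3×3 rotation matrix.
[[0.1004, 0.0824, 0.9915], [0.5038, 0.8552, -0.1221], [-0.858, 0.5118, 0.0444]]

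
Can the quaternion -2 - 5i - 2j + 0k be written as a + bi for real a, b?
No. The quaternion -2 - 5i - 2j has j-coefficient y = -2 and k-coefficient z = 0, not both zero, so it does not lie in the complex subalgebra spanned by 1 and i.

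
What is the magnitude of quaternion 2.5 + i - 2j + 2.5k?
4.183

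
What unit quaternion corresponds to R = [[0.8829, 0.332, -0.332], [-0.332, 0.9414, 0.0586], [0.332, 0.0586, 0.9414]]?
0.9703 - 0.1711j - 0.1711k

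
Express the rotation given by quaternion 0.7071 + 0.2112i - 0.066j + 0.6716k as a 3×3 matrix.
[[0.0892, -0.9777, 0.1903], [0.9219, 0.0087, -0.3873], [0.377, 0.21, 0.9021]]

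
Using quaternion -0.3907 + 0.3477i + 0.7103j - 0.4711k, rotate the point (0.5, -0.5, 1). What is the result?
(-1.172, -0.124, 0.333)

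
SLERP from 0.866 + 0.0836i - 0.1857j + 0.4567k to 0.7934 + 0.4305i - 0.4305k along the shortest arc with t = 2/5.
0.9524 + 0.2565i - 0.1251j + 0.1074k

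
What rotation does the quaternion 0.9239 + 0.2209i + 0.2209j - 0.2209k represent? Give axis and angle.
axis = (√3/3, √3/3, -√3/3), θ = π/4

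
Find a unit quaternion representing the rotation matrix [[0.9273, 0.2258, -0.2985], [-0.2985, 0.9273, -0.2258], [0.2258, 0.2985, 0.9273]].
0.9724 + 0.1348i - 0.1348j - 0.1348k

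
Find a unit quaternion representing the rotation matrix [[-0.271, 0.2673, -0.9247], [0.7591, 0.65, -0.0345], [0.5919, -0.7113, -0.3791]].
-0.5 + 0.3384i + 0.7583j - 0.2459k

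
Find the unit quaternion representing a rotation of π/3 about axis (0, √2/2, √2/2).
0.866 + 0.3536j + 0.3536k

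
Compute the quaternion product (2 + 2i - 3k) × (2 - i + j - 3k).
-3 + 5i + 11j - 10k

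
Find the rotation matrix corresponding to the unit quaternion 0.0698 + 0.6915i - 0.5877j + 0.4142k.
[[-0.0339, -0.8706, 0.4908], [-0.755, -0.2995, -0.5834], [0.6549, -0.3903, -0.6471]]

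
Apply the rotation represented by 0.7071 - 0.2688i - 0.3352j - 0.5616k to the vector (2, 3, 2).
(2.868, 0.959, 2.803)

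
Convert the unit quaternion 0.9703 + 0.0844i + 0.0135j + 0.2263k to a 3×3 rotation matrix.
[[0.8972, -0.4369, 0.0644], [0.4414, 0.8833, -0.1577], [0.012, 0.1699, 0.9854]]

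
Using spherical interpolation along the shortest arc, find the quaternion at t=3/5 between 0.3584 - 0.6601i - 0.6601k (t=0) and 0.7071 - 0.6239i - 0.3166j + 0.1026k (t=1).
0.6296 - 0.7115i - 0.2091j - 0.2316k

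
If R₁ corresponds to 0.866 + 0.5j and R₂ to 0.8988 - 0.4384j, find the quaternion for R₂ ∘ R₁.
0.9976 + 0.0697j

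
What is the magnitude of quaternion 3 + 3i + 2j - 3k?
√31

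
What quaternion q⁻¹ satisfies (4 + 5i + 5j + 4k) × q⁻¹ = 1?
0.0488 - 0.061i - 0.061j - 0.0488k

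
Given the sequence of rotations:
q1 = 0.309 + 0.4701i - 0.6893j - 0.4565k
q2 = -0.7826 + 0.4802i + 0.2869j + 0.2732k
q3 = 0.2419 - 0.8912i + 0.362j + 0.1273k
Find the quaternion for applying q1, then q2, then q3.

q2 · q1 = -0.1451 - 0.1622i + 0.9757j - 0.0242k
q3 · q2 · q1 = -0.5298 - 0.0429i + 0.1413j - 0.8352k
-0.5298 - 0.0429i + 0.1413j - 0.8352k


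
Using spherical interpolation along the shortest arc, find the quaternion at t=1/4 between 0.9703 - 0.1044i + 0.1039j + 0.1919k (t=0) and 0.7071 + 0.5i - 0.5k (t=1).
0.9944 + 0.0625i + 0.0842j + 0.0084k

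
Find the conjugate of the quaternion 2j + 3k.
-2j - 3k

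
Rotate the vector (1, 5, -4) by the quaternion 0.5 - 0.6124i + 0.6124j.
(-5.95, -1.95, -1.674)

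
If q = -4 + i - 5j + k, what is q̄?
-4 - i + 5j - k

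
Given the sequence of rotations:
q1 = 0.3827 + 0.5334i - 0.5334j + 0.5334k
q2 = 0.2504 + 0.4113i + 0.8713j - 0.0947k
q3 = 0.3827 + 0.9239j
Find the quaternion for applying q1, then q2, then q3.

q2 · q1 = 0.3917 + 0.7052i - 0.07j - 0.5868k
q3 · q2 · q1 = 0.2146 - 0.2723i + 0.3351j - 0.8761k
0.2146 - 0.2723i + 0.3351j - 0.8761k


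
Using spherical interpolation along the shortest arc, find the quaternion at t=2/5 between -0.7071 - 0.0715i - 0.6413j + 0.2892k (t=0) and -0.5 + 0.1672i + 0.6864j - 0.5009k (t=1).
-0.2598 - 0.1398i - 0.8297j + 0.4739k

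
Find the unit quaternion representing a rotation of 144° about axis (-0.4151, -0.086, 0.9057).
0.309 - 0.3948i - 0.0818j + 0.8614k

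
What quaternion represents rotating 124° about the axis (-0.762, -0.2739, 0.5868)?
0.4695 - 0.6728i - 0.2418j + 0.5181k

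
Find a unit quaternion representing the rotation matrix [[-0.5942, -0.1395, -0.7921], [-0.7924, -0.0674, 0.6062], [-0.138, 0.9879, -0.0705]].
-0.2588 - 0.3687i + 0.6319j + 0.6307k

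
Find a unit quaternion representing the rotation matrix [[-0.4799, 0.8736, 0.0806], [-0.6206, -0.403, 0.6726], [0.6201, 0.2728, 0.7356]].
-0.4617 + 0.2165i + 0.2921j + 0.8091k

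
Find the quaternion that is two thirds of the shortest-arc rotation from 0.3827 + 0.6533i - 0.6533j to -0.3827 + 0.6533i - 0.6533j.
-0.1305 + 0.7011i - 0.7011j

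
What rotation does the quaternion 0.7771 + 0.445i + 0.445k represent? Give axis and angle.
axis = (√2/2, 0, √2/2), θ = 78°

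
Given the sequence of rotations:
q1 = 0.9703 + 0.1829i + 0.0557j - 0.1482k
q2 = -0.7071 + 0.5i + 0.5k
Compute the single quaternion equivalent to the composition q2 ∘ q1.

q2 · q1 = -0.7034 + 0.328i + 0.1262j + 0.6178k
-0.7034 + 0.328i + 0.1262j + 0.6178k


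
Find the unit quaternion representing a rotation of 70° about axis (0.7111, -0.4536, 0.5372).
0.8192 + 0.4079i - 0.2602j + 0.3081k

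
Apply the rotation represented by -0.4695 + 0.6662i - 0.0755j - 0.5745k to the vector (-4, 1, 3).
(-4.038, -0.166, 3.109)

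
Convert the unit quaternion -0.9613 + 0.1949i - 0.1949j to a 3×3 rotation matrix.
[[0.924, -0.076, 0.3747], [-0.076, 0.924, 0.3747], [-0.3747, -0.3747, 0.8481]]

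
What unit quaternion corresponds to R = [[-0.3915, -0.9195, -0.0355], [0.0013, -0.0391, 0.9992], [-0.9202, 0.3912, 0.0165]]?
0.3827 - 0.3972i + 0.5779j + 0.6015k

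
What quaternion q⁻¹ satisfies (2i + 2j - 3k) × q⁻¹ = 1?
-0.1176i - 0.1176j + 0.1765k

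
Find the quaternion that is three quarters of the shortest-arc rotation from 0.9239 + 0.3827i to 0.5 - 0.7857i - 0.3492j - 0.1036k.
0.7641 - 0.5594i - 0.3081j - 0.0914k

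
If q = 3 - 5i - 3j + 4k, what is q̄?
3 + 5i + 3j - 4k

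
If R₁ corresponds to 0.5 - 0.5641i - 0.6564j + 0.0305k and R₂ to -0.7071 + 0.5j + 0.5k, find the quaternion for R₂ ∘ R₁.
-0.0406 + 0.7423i + 0.4321j + 0.5105k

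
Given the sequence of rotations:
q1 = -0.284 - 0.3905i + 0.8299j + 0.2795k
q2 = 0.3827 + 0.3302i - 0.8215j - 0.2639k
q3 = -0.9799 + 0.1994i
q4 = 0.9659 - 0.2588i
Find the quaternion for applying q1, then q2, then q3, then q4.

q2 · q1 = 0.7758 - 0.2538i + 0.5617j + 0.1351k
q3 · q2 · q1 = -0.7096 + 0.4034i - 0.5773j - 0.0204k
q4 · q3 · q2 · q1 = -0.581 + 0.5733i - 0.5629j + 0.1297k
-0.581 + 0.5733i - 0.5629j + 0.1297k


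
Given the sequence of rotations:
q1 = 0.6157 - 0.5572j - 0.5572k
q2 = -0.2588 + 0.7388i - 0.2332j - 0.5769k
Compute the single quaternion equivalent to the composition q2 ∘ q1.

q2 · q1 = -0.6107 + 0.2634i + 0.4123j - 0.6227k
-0.6107 + 0.2634i + 0.4123j - 0.6227k
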